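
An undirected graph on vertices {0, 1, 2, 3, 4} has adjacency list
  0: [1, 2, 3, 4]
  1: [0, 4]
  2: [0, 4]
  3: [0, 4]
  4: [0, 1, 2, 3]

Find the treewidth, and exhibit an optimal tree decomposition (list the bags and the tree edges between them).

Every bag has size at most 3, so the width is 3 − 1 = 2 and tw(G) ≤ 2. On the other hand G contains the 3-clique {0, 1, 4}. A clique must lie in a single bag of any decomposition, so no decomposition can have width below 2. Hence tw(G) = 2 exactly.

Treewidth 2.
One optimal decomposition is:
Bags: B1 = {0, 2, 4}  B2 = {0, 1, 4}  B3 = {0, 3, 4}
Tree: B1–B2, B2–B3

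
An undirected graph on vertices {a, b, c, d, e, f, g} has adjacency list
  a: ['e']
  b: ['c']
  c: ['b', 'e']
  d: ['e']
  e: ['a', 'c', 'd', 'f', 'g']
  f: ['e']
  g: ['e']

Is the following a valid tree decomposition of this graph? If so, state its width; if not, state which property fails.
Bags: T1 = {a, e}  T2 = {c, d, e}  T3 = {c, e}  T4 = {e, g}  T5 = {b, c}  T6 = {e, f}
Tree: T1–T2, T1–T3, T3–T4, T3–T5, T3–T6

A tree decomposition must satisfy three properties: every vertex lies in some bag; for every edge, both endpoints lie together in some bag; and for every vertex, the bags containing it form a connected subtree. Here bags containing vertex c are not connected in the tree, so the decomposition is invalid.

No — bags containing vertex c are not connected in the tree.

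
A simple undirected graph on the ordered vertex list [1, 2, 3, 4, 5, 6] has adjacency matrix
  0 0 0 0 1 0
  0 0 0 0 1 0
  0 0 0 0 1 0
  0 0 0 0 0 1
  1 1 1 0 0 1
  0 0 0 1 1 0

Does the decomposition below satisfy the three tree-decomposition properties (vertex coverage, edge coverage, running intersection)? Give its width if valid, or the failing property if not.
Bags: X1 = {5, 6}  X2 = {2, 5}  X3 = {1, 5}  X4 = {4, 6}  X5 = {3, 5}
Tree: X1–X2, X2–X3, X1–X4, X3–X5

Every vertex of G appears in some bag (union = {1, 2, 3, 4, 5, 6}); every edge is covered by a bag; and for each vertex v the set of bags containing v is connected in the bag tree. The decomposition is therefore valid. The largest bag has 2 vertices, so the width is 1.

Yes; width 1.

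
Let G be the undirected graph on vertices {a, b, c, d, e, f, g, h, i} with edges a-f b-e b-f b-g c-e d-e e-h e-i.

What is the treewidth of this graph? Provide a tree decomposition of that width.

Treewidth 1.
Bags: B1 = {d, e}  B2 = {b, e}  B3 = {b, f}  B4 = {e, i}  B5 = {a, f}  B6 = {b, g}  B7 = {e, h}  B8 = {c, e}
Tree: B1–B2, B2–B3, B2–B4, B3–B5, B3–B6, B1–B7, B7–B8

The largest bag has 2 vertices, giving width 1; this decomposition certifies tw(G) ≤ 1. Since G has at least one edge (e.g. e–d), it is not an edgeless graph, so tw(G) ≥ 1. Combining the bounds, tw(G) = 1.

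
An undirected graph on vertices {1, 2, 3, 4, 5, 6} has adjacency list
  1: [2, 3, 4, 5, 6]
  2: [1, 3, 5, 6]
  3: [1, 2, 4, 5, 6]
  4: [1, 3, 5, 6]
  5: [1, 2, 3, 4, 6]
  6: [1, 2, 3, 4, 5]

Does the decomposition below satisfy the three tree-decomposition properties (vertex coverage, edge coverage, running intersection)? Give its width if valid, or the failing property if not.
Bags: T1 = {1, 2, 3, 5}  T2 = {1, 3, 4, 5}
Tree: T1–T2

A tree decomposition must satisfy three properties: every vertex lies in some bag; for every edge, both endpoints lie together in some bag; and for every vertex, the bags containing it form a connected subtree. Here vertex 6 appears in no bag, so the decomposition is invalid.

No — vertex 6 appears in no bag.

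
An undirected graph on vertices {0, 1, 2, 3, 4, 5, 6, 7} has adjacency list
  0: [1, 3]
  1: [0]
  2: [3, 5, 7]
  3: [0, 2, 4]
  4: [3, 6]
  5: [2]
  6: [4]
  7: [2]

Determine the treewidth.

A width-1 tree decomposition is:
Bags: B1 = {0, 3}  B2 = {3, 4}  B3 = {4, 6}  B4 = {0, 1}  B5 = {2, 3}  B6 = {2, 5}  B7 = {2, 7}
Tree: B1–B2, B2–B3, B1–B4, B1–B5, B5–B6, B6–B7
Each bag holds 2 vertices, so the decomposition has width 1, which upper-bounds the treewidth. Any graph with an edge has treewidth ≥ 1, and G has the edge 0–3. Combining the bounds, tw(G) = 1.

1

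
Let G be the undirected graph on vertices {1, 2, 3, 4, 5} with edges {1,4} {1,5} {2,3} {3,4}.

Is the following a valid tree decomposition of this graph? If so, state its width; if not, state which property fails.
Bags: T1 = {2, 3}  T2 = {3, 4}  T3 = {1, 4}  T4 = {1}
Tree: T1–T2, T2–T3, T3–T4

A tree decomposition must satisfy three properties: every vertex lies in some bag; for every edge, both endpoints lie together in some bag; and for every vertex, the bags containing it form a connected subtree. Here vertex 5 appears in no bag, so the decomposition is invalid.

No — vertex 5 appears in no bag.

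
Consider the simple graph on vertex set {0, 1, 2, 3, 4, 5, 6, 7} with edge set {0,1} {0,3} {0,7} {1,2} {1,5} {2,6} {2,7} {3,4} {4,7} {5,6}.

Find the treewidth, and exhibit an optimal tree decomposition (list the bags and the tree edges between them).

Treewidth 2.
Bags: B1 = {3, 4, 7}  B2 = {0, 3, 7}  B3 = {0, 2, 7}  B4 = {0, 1, 2}  B5 = {1, 2, 6}  B6 = {1, 5, 6}
Tree: B1–B2, B2–B3, B3–B4, B4–B5, B5–B6

The largest bag has 3 vertices, giving width 2; this decomposition certifies tw(G) ≤ 2. The edges 4–3–0–7–4 form a cycle, so G is not a tree and its treewidth is at least 2. The upper and lower bounds meet at 2, so that is the treewidth.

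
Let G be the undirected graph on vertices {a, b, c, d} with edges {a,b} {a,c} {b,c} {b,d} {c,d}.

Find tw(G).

2

A width-2 tree decomposition is:
Bags: B1 = {a, b, c}  B2 = {b, c, d}
Tree: B1–B2
The largest bag has 3 vertices, giving width 2; this decomposition certifies tw(G) ≤ 2. On the other hand G contains the 3-clique {b, c, d}. A clique must lie in a single bag of any decomposition, so no decomposition can have width below 2. The upper and lower bounds meet at 2, so that is the treewidth.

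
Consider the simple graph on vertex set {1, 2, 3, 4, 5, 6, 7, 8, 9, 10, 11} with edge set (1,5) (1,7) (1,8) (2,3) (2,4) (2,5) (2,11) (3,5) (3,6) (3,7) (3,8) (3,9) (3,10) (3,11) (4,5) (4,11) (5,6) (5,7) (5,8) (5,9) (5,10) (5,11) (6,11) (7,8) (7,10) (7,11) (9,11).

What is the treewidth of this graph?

3

A width-3 tree decomposition is:
Bags: B1 = {1, 5, 7, 8}  B2 = {3, 5, 7, 8}  B3 = {3, 5, 7, 11}  B4 = {3, 5, 7, 10}  B5 = {3, 5, 9, 11}  B6 = {2, 3, 5, 11}  B7 = {2, 4, 5, 11}  B8 = {3, 5, 6, 11}
Tree: B1–B2, B2–B3, B2–B4, B3–B5, B3–B6, B6–B7, B6–B8
Every bag has size at most 4, so the width is 4 − 1 = 3 and tw(G) ≤ 3. On the other hand G contains the 4-clique {1, 5, 7, 8}. A clique must lie in a single bag of any decomposition, so no decomposition can have width below 3. Therefore the treewidth is 3.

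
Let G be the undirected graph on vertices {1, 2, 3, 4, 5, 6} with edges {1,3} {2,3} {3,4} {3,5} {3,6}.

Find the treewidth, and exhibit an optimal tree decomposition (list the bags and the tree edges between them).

Every bag has size at most 2, so the width is 2 − 1 = 1 and tw(G) ≤ 1. Any graph with an edge has treewidth ≥ 1, and G has the edge 2–3. Therefore the treewidth is 1.

Treewidth 1.
One such decomposition:
Bags: B1 = {2, 3}  B2 = {3, 5}  B3 = {3, 4}  B4 = {3, 6}  B5 = {1, 3}
Tree: B1–B2, B2–B3, B2–B4, B4–B5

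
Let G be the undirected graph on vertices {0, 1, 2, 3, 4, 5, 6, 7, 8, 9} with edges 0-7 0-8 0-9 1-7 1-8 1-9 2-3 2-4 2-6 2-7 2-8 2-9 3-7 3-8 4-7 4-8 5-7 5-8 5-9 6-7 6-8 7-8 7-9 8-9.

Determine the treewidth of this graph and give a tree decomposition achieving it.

Treewidth 3.
One such decomposition:
Bags: B1 = {1, 7, 8, 9}  B2 = {2, 7, 8, 9}  B3 = {5, 7, 8, 9}  B4 = {2, 3, 7, 8}  B5 = {2, 4, 7, 8}  B6 = {0, 7, 8, 9}  B7 = {2, 6, 7, 8}
Tree: B1–B2, B1–B3, B2–B4, B2–B5, B1–B6, B5–B7

The largest bag has 4 vertices, giving width 3; this decomposition certifies tw(G) ≤ 3. For the lower bound, the 4 vertices {0, 7, 8, 9} are pairwise adjacent, and any tree decomposition puts a clique entirely inside one bag — forcing width ≥ 3. Therefore the treewidth is 3.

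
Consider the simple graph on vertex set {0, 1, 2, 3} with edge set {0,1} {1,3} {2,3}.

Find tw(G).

A width-1 tree decomposition is:
Bags: B1 = {1, 3}  B2 = {0, 1}  B3 = {2, 3}
Tree: B1–B2, B1–B3
Each bag holds 2 vertices, so the decomposition has width 1, which upper-bounds the treewidth. G has an edge, so its treewidth is at least 1. Therefore the treewidth is 1.

1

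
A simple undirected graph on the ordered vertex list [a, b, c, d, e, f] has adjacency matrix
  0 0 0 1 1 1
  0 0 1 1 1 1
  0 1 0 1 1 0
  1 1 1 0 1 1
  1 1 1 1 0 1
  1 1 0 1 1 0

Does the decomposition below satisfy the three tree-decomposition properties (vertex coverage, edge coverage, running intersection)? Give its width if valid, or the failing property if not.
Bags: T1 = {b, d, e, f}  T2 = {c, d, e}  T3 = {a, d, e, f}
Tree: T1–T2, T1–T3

No — edge (b,c) lies in no bag.

A tree decomposition must satisfy three properties: every vertex lies in some bag; for every edge, both endpoints lie together in some bag; and for every vertex, the bags containing it form a connected subtree. Here edge (b,c) lies in no bag, so the decomposition is invalid.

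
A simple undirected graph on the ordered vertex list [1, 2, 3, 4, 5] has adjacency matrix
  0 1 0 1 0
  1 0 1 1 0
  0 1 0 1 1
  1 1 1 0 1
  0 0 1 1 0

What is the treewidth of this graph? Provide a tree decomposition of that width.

Every bag has size at most 3, so the width is 3 − 1 = 2 and tw(G) ≤ 2. On the other hand G contains the 3-clique {1, 2, 4}. A clique must lie in a single bag of any decomposition, so no decomposition can have width below 2. The upper and lower bounds meet at 2, so that is the treewidth.

Treewidth 2.
One such decomposition:
Bags: B1 = {1, 2, 4}  B2 = {2, 3, 4}  B3 = {3, 4, 5}
Tree: B1–B2, B2–B3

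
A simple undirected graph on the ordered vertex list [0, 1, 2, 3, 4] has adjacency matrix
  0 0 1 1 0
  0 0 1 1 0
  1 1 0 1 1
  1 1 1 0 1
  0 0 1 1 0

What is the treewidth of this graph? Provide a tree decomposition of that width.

The largest bag has 3 vertices, giving width 2; this decomposition certifies tw(G) ≤ 2. For the lower bound, the 3 vertices {0, 2, 3} are pairwise adjacent, and any tree decomposition puts a clique entirely inside one bag — forcing width ≥ 2. The upper and lower bounds meet at 2, so that is the treewidth.

Treewidth 2.
One optimal decomposition is:
Bags: B1 = {2, 3, 4}  B2 = {1, 2, 3}  B3 = {0, 2, 3}
Tree: B1–B2, B2–B3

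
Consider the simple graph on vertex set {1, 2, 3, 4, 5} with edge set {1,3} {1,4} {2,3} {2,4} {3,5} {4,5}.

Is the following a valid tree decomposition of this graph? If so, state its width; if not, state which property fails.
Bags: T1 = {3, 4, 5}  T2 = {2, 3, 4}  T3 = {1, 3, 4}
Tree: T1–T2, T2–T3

Yes; width 2.

Checking the three conditions: (i) the bags cover all of {1, 2, 3, 4, 5}; (ii) for each edge, some bag contains both endpoints; (iii) the bags containing any fixed vertex form a subtree. All hold, so the decomposition is valid with width 3 − 1 = 2.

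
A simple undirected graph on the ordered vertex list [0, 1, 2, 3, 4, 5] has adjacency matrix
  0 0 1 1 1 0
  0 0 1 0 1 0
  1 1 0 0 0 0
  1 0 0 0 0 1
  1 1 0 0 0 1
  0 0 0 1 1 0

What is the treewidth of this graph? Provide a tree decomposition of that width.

The largest bag has 3 vertices, giving width 2; this decomposition certifies tw(G) ≤ 2. Since 5–3–0–4–5 is a cycle in G, G is not acyclic. Forests are exactly the graphs of treewidth ≤ 1, so tw(G) ≥ 2. Combining the bounds, tw(G) = 2.

Treewidth 2.
One such decomposition:
Bags: B1 = {3, 4, 5}  B2 = {0, 3, 4}  B3 = {0, 1, 4}  B4 = {0, 1, 2}
Tree: B1–B2, B2–B3, B3–B4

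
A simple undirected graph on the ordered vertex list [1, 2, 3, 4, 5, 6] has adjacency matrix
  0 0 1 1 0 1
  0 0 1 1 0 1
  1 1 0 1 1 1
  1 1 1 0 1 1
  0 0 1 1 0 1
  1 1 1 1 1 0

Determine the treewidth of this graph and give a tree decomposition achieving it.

Treewidth 3.
One optimal decomposition is:
Bags: B1 = {3, 4, 5, 6}  B2 = {1, 3, 4, 6}  B3 = {2, 3, 4, 6}
Tree: B1–B2, B1–B3

Every bag has size at most 4, so the width is 4 − 1 = 3 and tw(G) ≤ 3. On the other hand G contains the 4-clique {1, 3, 4, 6}. A clique must lie in a single bag of any decomposition, so no decomposition can have width below 3. Combining the bounds, tw(G) = 3.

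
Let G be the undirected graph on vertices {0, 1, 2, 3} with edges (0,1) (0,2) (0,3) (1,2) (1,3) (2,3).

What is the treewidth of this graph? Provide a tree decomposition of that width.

Treewidth 3.
One optimal decomposition is:
Bags: B1 = {0, 1, 2, 3}
Tree: (single bag)

With just one bag of size 4, the width is 4 − 1 = 3, so tw(G) ≤ 3. On the other hand G contains the 4-clique {0, 1, 2, 3}. A clique must lie in a single bag of any decomposition, so no decomposition can have width below 3. The upper and lower bounds meet at 3, so that is the treewidth.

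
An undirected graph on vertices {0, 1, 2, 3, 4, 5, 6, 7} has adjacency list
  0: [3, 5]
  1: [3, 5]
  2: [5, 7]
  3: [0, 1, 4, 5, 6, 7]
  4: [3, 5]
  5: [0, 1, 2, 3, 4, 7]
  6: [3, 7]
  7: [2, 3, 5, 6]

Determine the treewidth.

2

A width-2 tree decomposition is:
Bags: B1 = {3, 5, 7}  B2 = {3, 4, 5}  B3 = {3, 6, 7}  B4 = {2, 5, 7}  B5 = {1, 3, 5}  B6 = {0, 3, 5}
Tree: B1–B2, B1–B3, B1–B4, B1–B5, B5–B6
Each bag holds 3 vertices, so the decomposition has width 2, which upper-bounds the treewidth. For the lower bound, the 3 vertices {2, 5, 7} are pairwise adjacent, and any tree decomposition puts a clique entirely inside one bag — forcing width ≥ 2. The upper and lower bounds meet at 2, so that is the treewidth.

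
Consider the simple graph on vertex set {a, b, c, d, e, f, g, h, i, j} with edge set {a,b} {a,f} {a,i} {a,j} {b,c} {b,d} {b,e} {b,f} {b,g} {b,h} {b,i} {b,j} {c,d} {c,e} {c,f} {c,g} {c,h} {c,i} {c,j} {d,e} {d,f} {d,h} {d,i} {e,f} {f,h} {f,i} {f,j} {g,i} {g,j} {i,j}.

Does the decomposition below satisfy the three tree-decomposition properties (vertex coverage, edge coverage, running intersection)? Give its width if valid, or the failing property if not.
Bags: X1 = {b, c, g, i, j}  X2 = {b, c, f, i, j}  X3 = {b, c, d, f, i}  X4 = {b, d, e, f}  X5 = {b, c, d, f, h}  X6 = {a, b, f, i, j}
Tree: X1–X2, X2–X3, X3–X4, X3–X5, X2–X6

A tree decomposition must satisfy three properties: every vertex lies in some bag; for every edge, both endpoints lie together in some bag; and for every vertex, the bags containing it form a connected subtree. Here edge (c,e) lies in no bag, so the decomposition is invalid.

No — edge (c,e) lies in no bag.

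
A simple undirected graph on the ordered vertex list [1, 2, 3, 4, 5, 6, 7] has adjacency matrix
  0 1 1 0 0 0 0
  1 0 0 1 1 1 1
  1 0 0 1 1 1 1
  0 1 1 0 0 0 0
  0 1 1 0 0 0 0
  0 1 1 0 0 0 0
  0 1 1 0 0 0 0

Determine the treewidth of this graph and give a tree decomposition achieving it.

Treewidth 2.
One such decomposition:
Bags: B1 = {2, 3, 5}  B2 = {2, 3, 6}  B3 = {2, 3, 4}  B4 = {1, 2, 3}  B5 = {2, 3, 7}
Tree: B1–B2, B2–B3, B3–B4, B4–B5

The largest bag has 3 vertices, giving width 2; this decomposition certifies tw(G) ≤ 2. For the lower bound, G contains the cycle 2–5–3–6–2, so G is not a forest; only forests have treewidth ≤ 1, hence tw(G) ≥ 2. Combining the bounds, tw(G) = 2.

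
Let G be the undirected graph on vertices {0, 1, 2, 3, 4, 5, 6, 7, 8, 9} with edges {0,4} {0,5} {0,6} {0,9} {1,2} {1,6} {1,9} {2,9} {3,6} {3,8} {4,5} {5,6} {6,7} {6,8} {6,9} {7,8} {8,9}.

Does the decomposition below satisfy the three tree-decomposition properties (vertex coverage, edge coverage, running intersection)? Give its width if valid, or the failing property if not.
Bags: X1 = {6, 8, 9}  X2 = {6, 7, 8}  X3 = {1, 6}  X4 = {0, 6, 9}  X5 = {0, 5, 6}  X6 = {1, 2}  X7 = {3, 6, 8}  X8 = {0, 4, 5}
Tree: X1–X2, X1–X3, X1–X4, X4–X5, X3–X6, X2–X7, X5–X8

A tree decomposition must satisfy three properties: every vertex lies in some bag; for every edge, both endpoints lie together in some bag; and for every vertex, the bags containing it form a connected subtree. Here edge (9,1) lies in no bag, so the decomposition is invalid.

No — edge (9,1) lies in no bag.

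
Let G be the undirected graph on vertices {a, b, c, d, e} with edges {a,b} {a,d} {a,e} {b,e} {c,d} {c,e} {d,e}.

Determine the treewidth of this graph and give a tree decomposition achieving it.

Treewidth 2.
One such decomposition:
Bags: B1 = {a, d, e}  B2 = {c, d, e}  B3 = {a, b, e}
Tree: B1–B2, B1–B3

The largest bag has 3 vertices, giving width 2; this decomposition certifies tw(G) ≤ 2. Conversely, {c, d, e} is a clique of size 3, and the vertices of any clique must share a bag in every tree decomposition; so some bag has ≥ 3 vertices and tw(G) ≥ 2. Therefore the treewidth is 2.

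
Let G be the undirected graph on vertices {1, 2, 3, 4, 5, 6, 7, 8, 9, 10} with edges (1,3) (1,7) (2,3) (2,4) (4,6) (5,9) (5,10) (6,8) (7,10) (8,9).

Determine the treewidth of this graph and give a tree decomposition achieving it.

Every bag has size at most 3, so the width is 3 − 1 = 2 and tw(G) ≤ 2. For the lower bound, G contains the cycle 3–1–7–10–5–9–8–6–4–2–3, so G is not a forest; only forests have treewidth ≤ 1, hence tw(G) ≥ 2. Therefore the treewidth is 2.

Treewidth 2.
Bags: B1 = {1, 3, 7}  B2 = {3, 7, 10}  B3 = {3, 5, 10}  B4 = {3, 5, 9}  B5 = {3, 8, 9}  B6 = {3, 6, 8}  B7 = {3, 4, 6}  B8 = {2, 3, 4}
Tree: B1–B2, B2–B3, B3–B4, B4–B5, B5–B6, B6–B7, B7–B8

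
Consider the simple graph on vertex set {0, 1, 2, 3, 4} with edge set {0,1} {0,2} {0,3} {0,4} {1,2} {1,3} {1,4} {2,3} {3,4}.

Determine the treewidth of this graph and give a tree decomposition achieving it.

The largest bag has 4 vertices, giving width 3; this decomposition certifies tw(G) ≤ 3. Conversely, {0, 1, 2, 3} is a clique of size 4, and the vertices of any clique must share a bag in every tree decomposition; so some bag has ≥ 4 vertices and tw(G) ≥ 3. Therefore the treewidth is 3.

Treewidth 3.
Bags: B1 = {0, 1, 2, 3}  B2 = {0, 1, 3, 4}
Tree: B1–B2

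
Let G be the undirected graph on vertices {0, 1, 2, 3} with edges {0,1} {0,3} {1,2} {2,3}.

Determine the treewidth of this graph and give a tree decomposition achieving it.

The largest bag has 3 vertices, giving width 2; this decomposition certifies tw(G) ≤ 2. For the lower bound, G contains the cycle 2–3–0–1–2, so G is not a forest; only forests have treewidth ≤ 1, hence tw(G) ≥ 2. Hence tw(G) = 2 exactly.

Treewidth 2.
Bags: B1 = {0, 2, 3}  B2 = {0, 1, 2}
Tree: B1–B2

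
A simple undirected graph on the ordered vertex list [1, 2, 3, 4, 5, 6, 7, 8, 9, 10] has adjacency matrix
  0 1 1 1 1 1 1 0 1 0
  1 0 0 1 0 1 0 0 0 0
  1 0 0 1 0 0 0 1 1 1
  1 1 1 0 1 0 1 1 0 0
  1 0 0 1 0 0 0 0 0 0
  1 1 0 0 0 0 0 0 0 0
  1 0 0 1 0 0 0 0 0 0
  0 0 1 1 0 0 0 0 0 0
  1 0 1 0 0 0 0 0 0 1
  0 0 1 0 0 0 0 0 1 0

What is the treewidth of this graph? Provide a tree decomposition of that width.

Treewidth 2.
Bags: B1 = {1, 4, 5}  B2 = {1, 3, 4}  B3 = {1, 3, 9}  B4 = {1, 4, 7}  B5 = {1, 2, 4}  B6 = {1, 2, 6}  B7 = {3, 9, 10}  B8 = {3, 4, 8}
Tree: B1–B2, B2–B3, B2–B4, B4–B5, B5–B6, B3–B7, B2–B8

Each bag holds 3 vertices, so the decomposition has width 2, which upper-bounds the treewidth. Conversely, {3, 4, 8} is a clique of size 3, and the vertices of any clique must share a bag in every tree decomposition; so some bag has ≥ 3 vertices and tw(G) ≥ 2. Hence tw(G) = 2 exactly.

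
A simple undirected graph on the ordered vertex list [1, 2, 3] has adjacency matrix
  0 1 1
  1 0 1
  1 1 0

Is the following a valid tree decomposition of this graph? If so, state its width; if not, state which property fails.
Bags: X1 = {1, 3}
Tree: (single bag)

A tree decomposition must satisfy three properties: every vertex lies in some bag; for every edge, both endpoints lie together in some bag; and for every vertex, the bags containing it form a connected subtree. Here vertex 2 appears in no bag, so the decomposition is invalid.

No — vertex 2 appears in no bag.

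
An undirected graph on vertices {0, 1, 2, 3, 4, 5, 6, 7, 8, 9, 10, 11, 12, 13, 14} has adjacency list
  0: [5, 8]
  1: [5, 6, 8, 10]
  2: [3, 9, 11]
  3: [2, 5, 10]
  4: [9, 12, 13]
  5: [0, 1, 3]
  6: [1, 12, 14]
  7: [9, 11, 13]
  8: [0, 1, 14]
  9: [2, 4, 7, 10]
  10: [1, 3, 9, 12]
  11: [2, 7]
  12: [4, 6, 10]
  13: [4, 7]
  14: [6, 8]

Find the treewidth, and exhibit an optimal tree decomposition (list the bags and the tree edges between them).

Each bag holds 4 vertices, so the decomposition has width 3, which upper-bounds the treewidth. For the lower bound: the 4 vertex sets {0,8,14}, {6}, {1}, {3,5,10,12} are disjoint, each induces a connected subgraph, and every pair is joined by at least one edge of G. Contracting each set to a single vertex therefore yields K_{4} as a minor, and since treewidth is minor-monotone, tw(G) ≥ tw(K_{4}) = 3. Hence tw(G) = 3 exactly.

Treewidth 3.
Bags: B1 = {0, 6, 8, 14}  B2 = {0, 1, 6, 8}  B3 = {0, 1, 5, 6}  B4 = {1, 5, 6, 12}  B5 = {1, 5, 10, 12}  B6 = {3, 5, 10, 12}  B7 = {3, 4, 10, 12}  B8 = {3, 4, 9, 10}  B9 = {2, 3, 4, 9}  B10 = {2, 4, 9, 13}  B11 = {2, 7, 9, 13}  B12 = {2, 7, 11, 13}
Tree: B1–B2, B2–B3, B3–B4, B4–B5, B5–B6, B6–B7, B7–B8, B8–B9, B9–B10, B10–B11, B11–B12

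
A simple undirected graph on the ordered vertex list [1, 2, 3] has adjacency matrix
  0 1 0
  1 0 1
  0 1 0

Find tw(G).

1

A width-1 tree decomposition is:
Bags: B1 = {1, 2}  B2 = {2, 3}
Tree: B1–B2
Each bag holds 2 vertices, so the decomposition has width 1, which upper-bounds the treewidth. G has an edge, so its treewidth is at least 1. Therefore the treewidth is 1.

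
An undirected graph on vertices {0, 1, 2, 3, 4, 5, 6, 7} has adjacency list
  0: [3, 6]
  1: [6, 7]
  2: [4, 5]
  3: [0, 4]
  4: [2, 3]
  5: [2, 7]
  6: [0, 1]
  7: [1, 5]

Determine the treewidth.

A width-2 tree decomposition is:
Bags: B1 = {2, 4, 5}  B2 = {3, 4, 5}  B3 = {0, 3, 5}  B4 = {0, 5, 6}  B5 = {1, 5, 6}  B6 = {1, 5, 7}
Tree: B1–B2, B2–B3, B3–B4, B4–B5, B5–B6
Each bag holds 3 vertices, so the decomposition has width 2, which upper-bounds the treewidth. For the lower bound, G contains the cycle 5–2–4–3–0–6–1–7–5, so G is not a forest; only forests have treewidth ≤ 1, hence tw(G) ≥ 2. Combining the bounds, tw(G) = 2.

2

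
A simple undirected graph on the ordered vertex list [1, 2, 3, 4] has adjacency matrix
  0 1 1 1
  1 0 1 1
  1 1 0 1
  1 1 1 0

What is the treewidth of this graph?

3

A width-3 tree decomposition is:
Bags: B1 = {1, 2, 3, 4}
Tree: (single bag)
A single bag containing all 4 vertices is trivially a valid decomposition of width 3. On the other hand G contains the 4-clique {1, 2, 3, 4}. A clique must lie in a single bag of any decomposition, so no decomposition can have width below 3. Combining the bounds, tw(G) = 3.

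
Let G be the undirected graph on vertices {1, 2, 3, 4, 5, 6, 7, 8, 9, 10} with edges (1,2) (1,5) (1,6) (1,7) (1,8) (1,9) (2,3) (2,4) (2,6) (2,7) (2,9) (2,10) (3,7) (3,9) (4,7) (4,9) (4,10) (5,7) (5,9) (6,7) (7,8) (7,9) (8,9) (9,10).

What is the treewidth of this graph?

A width-3 tree decomposition is:
Bags: B1 = {1, 2, 7, 9}  B2 = {1, 7, 8, 9}  B3 = {2, 4, 7, 9}  B4 = {1, 2, 6, 7}  B5 = {2, 3, 7, 9}  B6 = {1, 5, 7, 9}  B7 = {2, 4, 9, 10}
Tree: B1–B2, B1–B3, B1–B4, B3–B5, B2–B6, B3–B7
The largest bag has 4 vertices, giving width 3; this decomposition certifies tw(G) ≤ 3. Conversely, {2, 4, 9, 10} is a clique of size 4, and the vertices of any clique must share a bag in every tree decomposition; so some bag has ≥ 4 vertices and tw(G) ≥ 3. The upper and lower bounds meet at 3, so that is the treewidth.

3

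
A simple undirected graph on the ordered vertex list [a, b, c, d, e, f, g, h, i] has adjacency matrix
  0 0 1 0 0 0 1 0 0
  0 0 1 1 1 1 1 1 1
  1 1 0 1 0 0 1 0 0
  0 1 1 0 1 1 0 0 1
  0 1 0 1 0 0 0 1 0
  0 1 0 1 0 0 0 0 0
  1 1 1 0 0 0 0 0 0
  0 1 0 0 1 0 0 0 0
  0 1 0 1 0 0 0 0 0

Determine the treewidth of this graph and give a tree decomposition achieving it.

Every bag has size at most 3, so the width is 3 − 1 = 2 and tw(G) ≤ 2. Conversely, {a, c, g} is a clique of size 3, and the vertices of any clique must share a bag in every tree decomposition; so some bag has ≥ 3 vertices and tw(G) ≥ 2. Hence tw(G) = 2 exactly.

Treewidth 2.
One such decomposition:
Bags: B1 = {b, d, e}  B2 = {b, d, i}  B3 = {b, d, f}  B4 = {b, c, d}  B5 = {b, c, g}  B6 = {b, e, h}  B7 = {a, c, g}
Tree: B1–B2, B2–B3, B1–B4, B4–B5, B1–B6, B5–B7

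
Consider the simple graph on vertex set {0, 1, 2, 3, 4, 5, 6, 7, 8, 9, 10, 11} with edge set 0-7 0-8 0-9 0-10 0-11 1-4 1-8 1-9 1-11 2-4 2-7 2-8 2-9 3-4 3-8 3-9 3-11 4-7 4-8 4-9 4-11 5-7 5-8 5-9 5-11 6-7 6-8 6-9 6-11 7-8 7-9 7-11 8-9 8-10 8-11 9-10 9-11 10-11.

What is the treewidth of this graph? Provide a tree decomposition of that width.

Treewidth 4.
One such decomposition:
Bags: B1 = {4, 7, 8, 9, 11}  B2 = {6, 7, 8, 9, 11}  B3 = {3, 4, 8, 9, 11}  B4 = {5, 7, 8, 9, 11}  B5 = {0, 7, 8, 9, 11}  B6 = {0, 8, 9, 10, 11}  B7 = {1, 4, 8, 9, 11}  B8 = {2, 4, 7, 8, 9}
Tree: B1–B2, B1–B3, B1–B4, B2–B5, B5–B6, B3–B7, B1–B8

Each bag holds 5 vertices, so the decomposition has width 4, which upper-bounds the treewidth. On the other hand G contains the 5-clique {2, 4, 7, 8, 9}. A clique must lie in a single bag of any decomposition, so no decomposition can have width below 4. The upper and lower bounds meet at 4, so that is the treewidth.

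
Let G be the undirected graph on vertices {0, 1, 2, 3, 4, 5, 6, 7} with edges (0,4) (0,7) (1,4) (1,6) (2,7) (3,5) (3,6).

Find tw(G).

1

A width-1 tree decomposition is:
Bags: B1 = {3, 5}  B2 = {3, 6}  B3 = {1, 6}  B4 = {1, 4}  B5 = {0, 4}  B6 = {0, 7}  B7 = {2, 7}
Tree: B1–B2, B2–B3, B3–B4, B4–B5, B5–B6, B6–B7
Every bag has size at most 2, so the width is 2 − 1 = 1 and tw(G) ≤ 1. G has an edge, so its treewidth is at least 1. The upper and lower bounds meet at 1, so that is the treewidth.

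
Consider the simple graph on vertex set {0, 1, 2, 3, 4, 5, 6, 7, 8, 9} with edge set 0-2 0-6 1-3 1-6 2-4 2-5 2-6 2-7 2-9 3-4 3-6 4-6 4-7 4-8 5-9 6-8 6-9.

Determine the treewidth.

2

A width-2 tree decomposition is:
Bags: B1 = {2, 4, 6}  B2 = {2, 4, 7}  B3 = {2, 6, 9}  B4 = {3, 4, 6}  B5 = {0, 2, 6}  B6 = {4, 6, 8}  B7 = {2, 5, 9}  B8 = {1, 3, 6}
Tree: B1–B2, B1–B3, B1–B4, B1–B5, B1–B6, B3–B7, B4–B8
The largest bag has 3 vertices, giving width 2; this decomposition certifies tw(G) ≤ 2. For the lower bound, the 3 vertices {2, 5, 9} are pairwise adjacent, and any tree decomposition puts a clique entirely inside one bag — forcing width ≥ 2. Combining the bounds, tw(G) = 2.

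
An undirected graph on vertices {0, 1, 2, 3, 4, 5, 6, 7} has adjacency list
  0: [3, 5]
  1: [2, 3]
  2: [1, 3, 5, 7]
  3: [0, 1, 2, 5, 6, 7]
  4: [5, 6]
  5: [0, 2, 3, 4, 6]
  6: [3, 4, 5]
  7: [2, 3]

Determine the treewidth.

2

A width-2 tree decomposition is:
Bags: B1 = {2, 3, 7}  B2 = {2, 3, 5}  B3 = {0, 3, 5}  B4 = {1, 2, 3}  B5 = {3, 5, 6}  B6 = {4, 5, 6}
Tree: B1–B2, B2–B3, B2–B4, B3–B5, B5–B6
The largest bag has 3 vertices, giving width 2; this decomposition certifies tw(G) ≤ 2. For the lower bound, the 3 vertices {0, 3, 5} are pairwise adjacent, and any tree decomposition puts a clique entirely inside one bag — forcing width ≥ 2. Hence tw(G) = 2 exactly.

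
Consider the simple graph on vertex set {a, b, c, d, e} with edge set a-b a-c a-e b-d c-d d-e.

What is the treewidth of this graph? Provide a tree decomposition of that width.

Treewidth 2.
One optimal decomposition is:
Bags: B1 = {a, d, e}  B2 = {a, c, d}  B3 = {a, b, d}
Tree: B1–B2, B2–B3

Every bag has size at most 3, so the width is 3 − 1 = 2 and tw(G) ≤ 2. Since d–e–a–c–d is a cycle in G, G is not acyclic. Forests are exactly the graphs of treewidth ≤ 1, so tw(G) ≥ 2. Therefore the treewidth is 2.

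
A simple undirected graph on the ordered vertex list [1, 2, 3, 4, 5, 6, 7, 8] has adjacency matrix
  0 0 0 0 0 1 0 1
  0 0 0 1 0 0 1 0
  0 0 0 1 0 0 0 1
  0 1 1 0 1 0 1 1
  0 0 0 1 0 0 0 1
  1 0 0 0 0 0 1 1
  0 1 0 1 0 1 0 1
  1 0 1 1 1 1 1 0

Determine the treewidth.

2

A width-2 tree decomposition is:
Bags: B1 = {4, 7, 8}  B2 = {3, 4, 8}  B3 = {6, 7, 8}  B4 = {2, 4, 7}  B5 = {4, 5, 8}  B6 = {1, 6, 8}
Tree: B1–B2, B1–B3, B1–B4, B2–B5, B3–B6
Each bag holds 3 vertices, so the decomposition has width 2, which upper-bounds the treewidth. On the other hand G contains the 3-clique {1, 6, 8}. A clique must lie in a single bag of any decomposition, so no decomposition can have width below 2. Hence tw(G) = 2 exactly.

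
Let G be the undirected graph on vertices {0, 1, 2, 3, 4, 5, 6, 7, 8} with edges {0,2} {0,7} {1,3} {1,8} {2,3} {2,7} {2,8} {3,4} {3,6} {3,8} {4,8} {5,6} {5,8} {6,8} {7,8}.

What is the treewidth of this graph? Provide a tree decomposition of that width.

The largest bag has 3 vertices, giving width 2; this decomposition certifies tw(G) ≤ 2. For the lower bound, the 3 vertices {0, 2, 7} are pairwise adjacent, and any tree decomposition puts a clique entirely inside one bag — forcing width ≥ 2. The upper and lower bounds meet at 2, so that is the treewidth.

Treewidth 2.
One such decomposition:
Bags: B1 = {3, 4, 8}  B2 = {1, 3, 8}  B3 = {2, 3, 8}  B4 = {3, 6, 8}  B5 = {5, 6, 8}  B6 = {2, 7, 8}  B7 = {0, 2, 7}
Tree: B1–B2, B1–B3, B1–B4, B4–B5, B3–B6, B6–B7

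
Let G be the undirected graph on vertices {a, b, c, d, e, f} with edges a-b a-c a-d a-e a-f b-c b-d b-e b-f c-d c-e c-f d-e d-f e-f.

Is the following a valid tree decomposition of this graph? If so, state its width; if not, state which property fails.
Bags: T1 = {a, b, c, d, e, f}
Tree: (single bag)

Yes; width 5.

Every vertex of G appears in some bag (union = {a, b, c, d, e, f}); every edge is covered by a bag; and for each vertex v the set of bags containing v is connected in the bag tree. The decomposition is therefore valid. The largest bag has 6 vertices, so the width is 5.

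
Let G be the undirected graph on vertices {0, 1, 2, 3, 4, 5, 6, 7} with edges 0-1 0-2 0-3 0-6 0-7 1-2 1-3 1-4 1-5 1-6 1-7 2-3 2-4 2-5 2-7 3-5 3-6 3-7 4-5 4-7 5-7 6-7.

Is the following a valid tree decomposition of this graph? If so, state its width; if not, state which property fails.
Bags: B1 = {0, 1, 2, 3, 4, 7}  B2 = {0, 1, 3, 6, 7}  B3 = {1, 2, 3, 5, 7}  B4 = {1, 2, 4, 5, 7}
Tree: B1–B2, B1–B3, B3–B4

A tree decomposition must satisfy three properties: every vertex lies in some bag; for every edge, both endpoints lie together in some bag; and for every vertex, the bags containing it form a connected subtree. Here bags containing vertex 4 are not connected in the tree, so the decomposition is invalid.

No — bags containing vertex 4 are not connected in the tree.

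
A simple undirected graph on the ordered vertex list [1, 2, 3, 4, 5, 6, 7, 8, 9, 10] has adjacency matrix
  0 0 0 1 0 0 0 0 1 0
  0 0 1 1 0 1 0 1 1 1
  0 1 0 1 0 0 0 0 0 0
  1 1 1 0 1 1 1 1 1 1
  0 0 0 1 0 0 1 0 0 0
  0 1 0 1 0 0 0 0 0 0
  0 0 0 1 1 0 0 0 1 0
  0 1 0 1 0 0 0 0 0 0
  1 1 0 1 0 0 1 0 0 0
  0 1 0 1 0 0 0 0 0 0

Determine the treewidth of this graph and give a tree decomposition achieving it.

Treewidth 2.
One optimal decomposition is:
Bags: B1 = {2, 4, 9}  B2 = {1, 4, 9}  B3 = {2, 4, 6}  B4 = {4, 7, 9}  B5 = {2, 4, 10}  B6 = {4, 5, 7}  B7 = {2, 3, 4}  B8 = {2, 4, 8}
Tree: B1–B2, B1–B3, B2–B4, B3–B5, B4–B6, B5–B7, B7–B8

The largest bag has 3 vertices, giving width 2; this decomposition certifies tw(G) ≤ 2. Conversely, {1, 4, 9} is a clique of size 3, and the vertices of any clique must share a bag in every tree decomposition; so some bag has ≥ 3 vertices and tw(G) ≥ 2. Therefore the treewidth is 2.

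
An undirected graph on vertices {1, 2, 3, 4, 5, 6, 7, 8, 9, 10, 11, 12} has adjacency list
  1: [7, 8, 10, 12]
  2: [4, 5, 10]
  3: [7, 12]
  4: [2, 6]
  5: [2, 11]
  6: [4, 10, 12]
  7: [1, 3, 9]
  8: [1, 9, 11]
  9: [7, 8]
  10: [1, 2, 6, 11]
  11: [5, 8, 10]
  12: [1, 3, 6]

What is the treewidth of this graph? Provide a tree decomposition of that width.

The largest bag has 4 vertices, giving width 3; this decomposition certifies tw(G) ≤ 3. For the lower bound: the 4 vertex sets {3,7,9}, {8}, {1}, {6,10,11,12} are disjoint, each induces a connected subgraph, and every pair is joined by at least one edge of G. Contracting each set to a single vertex therefore yields K_{4} as a minor, and since treewidth is minor-monotone, tw(G) ≥ tw(K_{4}) = 3. Hence tw(G) = 3 exactly.

Treewidth 3.
Bags: B1 = {3, 7, 8, 9}  B2 = {1, 3, 7, 8}  B3 = {1, 3, 8, 12}  B4 = {1, 8, 11, 12}  B5 = {1, 10, 11, 12}  B6 = {6, 10, 11, 12}  B7 = {5, 6, 10, 11}  B8 = {2, 5, 6, 10}  B9 = {2, 4, 5, 6}
Tree: B1–B2, B2–B3, B3–B4, B4–B5, B5–B6, B6–B7, B7–B8, B8–B9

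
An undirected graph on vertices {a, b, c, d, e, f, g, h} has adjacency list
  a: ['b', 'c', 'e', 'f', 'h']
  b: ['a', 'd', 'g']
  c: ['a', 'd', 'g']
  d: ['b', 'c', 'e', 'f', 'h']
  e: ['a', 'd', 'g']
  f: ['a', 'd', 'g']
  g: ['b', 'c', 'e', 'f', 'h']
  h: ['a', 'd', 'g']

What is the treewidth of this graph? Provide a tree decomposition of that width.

Treewidth 3.
One such decomposition:
Bags: B1 = {a, d, g, h}  B2 = {a, b, d, g}  B3 = {a, d, e, g}  B4 = {a, d, f, g}  B5 = {a, c, d, g}
Tree: B1–B2, B2–B3, B3–B4, B4–B5

Every bag has size at most 4, so the width is 4 − 1 = 3 and tw(G) ≤ 3. For the lower bound: the 4 vertex sets {a,h}, {b,g}, {d}, {e} are disjoint, each induces a connected subgraph, and every pair is joined by at least one edge of G. Contracting each set to a single vertex therefore yields K_{4} as a minor, and since treewidth is minor-monotone, tw(G) ≥ tw(K_{4}) = 3. The upper and lower bounds meet at 3, so that is the treewidth.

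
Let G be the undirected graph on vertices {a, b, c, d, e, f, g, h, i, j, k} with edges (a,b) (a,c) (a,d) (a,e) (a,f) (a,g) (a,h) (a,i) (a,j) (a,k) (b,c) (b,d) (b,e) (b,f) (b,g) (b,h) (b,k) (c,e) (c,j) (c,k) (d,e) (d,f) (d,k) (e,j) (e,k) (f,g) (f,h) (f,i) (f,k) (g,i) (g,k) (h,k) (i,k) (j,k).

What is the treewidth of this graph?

4

A width-4 tree decomposition is:
Bags: B1 = {a, b, f, g, k}  B2 = {a, b, d, f, k}  B3 = {a, b, d, e, k}  B4 = {a, b, f, h, k}  B5 = {a, b, c, e, k}  B6 = {a, f, g, i, k}  B7 = {a, c, e, j, k}
Tree: B1–B2, B2–B3, B1–B4, B3–B5, B1–B6, B5–B7
Every bag has size at most 5, so the width is 5 − 1 = 4 and tw(G) ≤ 4. Conversely, {a, c, e, j, k} is a clique of size 5, and the vertices of any clique must share a bag in every tree decomposition; so some bag has ≥ 5 vertices and tw(G) ≥ 4. Hence tw(G) = 4 exactly.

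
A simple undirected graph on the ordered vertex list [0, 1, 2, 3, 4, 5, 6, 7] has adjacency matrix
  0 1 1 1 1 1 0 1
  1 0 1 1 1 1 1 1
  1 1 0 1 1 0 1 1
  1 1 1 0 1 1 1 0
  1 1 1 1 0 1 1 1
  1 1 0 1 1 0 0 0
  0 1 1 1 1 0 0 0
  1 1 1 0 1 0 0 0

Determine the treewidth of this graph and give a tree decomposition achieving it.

Treewidth 4.
Bags: B1 = {1, 2, 3, 4, 6}  B2 = {0, 1, 2, 3, 4}  B3 = {0, 1, 3, 4, 5}  B4 = {0, 1, 2, 4, 7}
Tree: B1–B2, B2–B3, B2–B4

The largest bag has 5 vertices, giving width 4; this decomposition certifies tw(G) ≤ 4. Conversely, {0, 1, 2, 3, 4} is a clique of size 5, and the vertices of any clique must share a bag in every tree decomposition; so some bag has ≥ 5 vertices and tw(G) ≥ 4. The upper and lower bounds meet at 4, so that is the treewidth.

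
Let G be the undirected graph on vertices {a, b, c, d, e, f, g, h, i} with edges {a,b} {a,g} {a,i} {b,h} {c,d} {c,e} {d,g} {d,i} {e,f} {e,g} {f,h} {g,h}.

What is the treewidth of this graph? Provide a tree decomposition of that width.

Treewidth 3.
One optimal decomposition is:
Bags: B1 = {c, e, f, h}  B2 = {c, e, g, h}  B3 = {c, d, g, h}  B4 = {b, d, g, h}  B5 = {a, b, d, g}  B6 = {a, b, d, i}
Tree: B1–B2, B2–B3, B3–B4, B4–B5, B5–B6

Each bag holds 4 vertices, so the decomposition has width 3, which upper-bounds the treewidth. For the lower bound: the 4 vertex sets {c,e,f}, {h}, {g}, {a,b,d,i} are disjoint, each induces a connected subgraph, and every pair is joined by at least one edge of G. Contracting each set to a single vertex therefore yields K_{4} as a minor, and since treewidth is minor-monotone, tw(G) ≥ tw(K_{4}) = 3. Combining the bounds, tw(G) = 3.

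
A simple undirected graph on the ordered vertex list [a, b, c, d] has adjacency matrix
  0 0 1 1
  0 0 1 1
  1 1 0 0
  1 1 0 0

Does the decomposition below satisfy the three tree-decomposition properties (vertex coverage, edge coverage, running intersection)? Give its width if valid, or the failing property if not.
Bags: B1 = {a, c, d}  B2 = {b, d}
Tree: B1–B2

No — edge (c,b) lies in no bag.

A tree decomposition must satisfy three properties: every vertex lies in some bag; for every edge, both endpoints lie together in some bag; and for every vertex, the bags containing it form a connected subtree. Here edge (c,b) lies in no bag, so the decomposition is invalid.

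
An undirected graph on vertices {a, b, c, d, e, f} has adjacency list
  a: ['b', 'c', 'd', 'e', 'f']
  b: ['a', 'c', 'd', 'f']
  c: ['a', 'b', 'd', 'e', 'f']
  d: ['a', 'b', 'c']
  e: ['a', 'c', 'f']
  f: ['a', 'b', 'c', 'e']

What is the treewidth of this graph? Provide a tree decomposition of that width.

Each bag holds 4 vertices, so the decomposition has width 3, which upper-bounds the treewidth. On the other hand G contains the 4-clique {a, b, c, d}. A clique must lie in a single bag of any decomposition, so no decomposition can have width below 3. Combining the bounds, tw(G) = 3.

Treewidth 3.
One such decomposition:
Bags: B1 = {a, b, c, d}  B2 = {a, b, c, f}  B3 = {a, c, e, f}
Tree: B1–B2, B2–B3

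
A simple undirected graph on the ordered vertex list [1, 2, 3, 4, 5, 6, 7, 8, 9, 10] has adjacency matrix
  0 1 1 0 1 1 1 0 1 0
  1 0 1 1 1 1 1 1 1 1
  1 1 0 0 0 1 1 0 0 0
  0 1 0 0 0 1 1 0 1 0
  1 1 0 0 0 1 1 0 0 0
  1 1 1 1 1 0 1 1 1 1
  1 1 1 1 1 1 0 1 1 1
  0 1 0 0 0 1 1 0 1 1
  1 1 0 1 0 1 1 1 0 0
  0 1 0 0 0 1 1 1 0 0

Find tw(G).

A width-4 tree decomposition is:
Bags: B1 = {1, 2, 6, 7, 9}  B2 = {2, 4, 6, 7, 9}  B3 = {1, 2, 3, 6, 7}  B4 = {1, 2, 5, 6, 7}  B5 = {2, 6, 7, 8, 9}  B6 = {2, 6, 7, 8, 10}
Tree: B1–B2, B1–B3, B3–B4, B1–B5, B5–B6
Each bag holds 5 vertices, so the decomposition has width 4, which upper-bounds the treewidth. On the other hand G contains the 5-clique {2, 6, 7, 8, 9}. A clique must lie in a single bag of any decomposition, so no decomposition can have width below 4. The upper and lower bounds meet at 4, so that is the treewidth.

4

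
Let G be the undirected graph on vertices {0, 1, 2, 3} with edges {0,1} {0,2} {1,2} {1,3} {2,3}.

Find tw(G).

A width-2 tree decomposition is:
Bags: B1 = {0, 1, 2}  B2 = {1, 2, 3}
Tree: B1–B2
The largest bag has 3 vertices, giving width 2; this decomposition certifies tw(G) ≤ 2. For the lower bound, the 3 vertices {0, 1, 2} are pairwise adjacent, and any tree decomposition puts a clique entirely inside one bag — forcing width ≥ 2. Hence tw(G) = 2 exactly.

2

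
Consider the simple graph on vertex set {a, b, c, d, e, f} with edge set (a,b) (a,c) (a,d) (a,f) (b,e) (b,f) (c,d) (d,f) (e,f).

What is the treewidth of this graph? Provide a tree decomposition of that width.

Every bag has size at most 3, so the width is 3 − 1 = 2 and tw(G) ≤ 2. Conversely, {a, c, d} is a clique of size 3, and the vertices of any clique must share a bag in every tree decomposition; so some bag has ≥ 3 vertices and tw(G) ≥ 2. The upper and lower bounds meet at 2, so that is the treewidth.

Treewidth 2.
One such decomposition:
Bags: B1 = {a, c, d}  B2 = {a, d, f}  B3 = {a, b, f}  B4 = {b, e, f}
Tree: B1–B2, B2–B3, B3–B4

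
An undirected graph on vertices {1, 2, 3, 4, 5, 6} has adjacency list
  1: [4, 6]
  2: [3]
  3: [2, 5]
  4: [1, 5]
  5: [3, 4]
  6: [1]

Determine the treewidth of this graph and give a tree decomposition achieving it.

Every bag has size at most 2, so the width is 2 − 1 = 1 and tw(G) ≤ 1. Any graph with an edge has treewidth ≥ 1, and G has the edge 2–3. Combining the bounds, tw(G) = 1.

Treewidth 1.
One optimal decomposition is:
Bags: B1 = {2, 3}  B2 = {3, 5}  B3 = {4, 5}  B4 = {1, 4}  B5 = {1, 6}
Tree: B1–B2, B2–B3, B3–B4, B4–B5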